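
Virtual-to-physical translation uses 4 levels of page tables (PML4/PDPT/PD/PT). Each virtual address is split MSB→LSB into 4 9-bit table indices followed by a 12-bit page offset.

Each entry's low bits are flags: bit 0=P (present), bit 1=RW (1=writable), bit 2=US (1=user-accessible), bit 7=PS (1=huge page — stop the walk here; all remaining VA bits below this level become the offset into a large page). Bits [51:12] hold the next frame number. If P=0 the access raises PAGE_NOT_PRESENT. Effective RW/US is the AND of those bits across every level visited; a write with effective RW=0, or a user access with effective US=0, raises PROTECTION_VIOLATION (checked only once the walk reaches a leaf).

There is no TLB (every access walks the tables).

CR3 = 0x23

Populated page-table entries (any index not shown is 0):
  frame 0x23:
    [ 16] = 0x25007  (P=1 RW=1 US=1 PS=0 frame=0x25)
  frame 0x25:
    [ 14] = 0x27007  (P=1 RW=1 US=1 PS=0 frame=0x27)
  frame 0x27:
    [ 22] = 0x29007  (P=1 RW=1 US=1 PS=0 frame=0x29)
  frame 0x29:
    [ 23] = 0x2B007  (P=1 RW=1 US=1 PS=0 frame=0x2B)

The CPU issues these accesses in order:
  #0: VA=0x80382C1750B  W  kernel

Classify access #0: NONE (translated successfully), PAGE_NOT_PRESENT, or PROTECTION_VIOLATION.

Trace:
#0 VA=0x80382C1750B (w,kernel):
  L0 @0x23[16] → 0x25007  P=1,RW=1,US=1,PS=0
  L1 @0x25[14] → 0x27007  P=1,RW=1,US=1,PS=0
  L2 @0x27[22] → 0x29007  P=1,RW=1,US=1,PS=0
  L3 @0x29[23] → 0x2B007  P=1,RW=1,US=1,PS=0
  → PA=0x2B50B  (4 entries read)

Access #0 fault: NONE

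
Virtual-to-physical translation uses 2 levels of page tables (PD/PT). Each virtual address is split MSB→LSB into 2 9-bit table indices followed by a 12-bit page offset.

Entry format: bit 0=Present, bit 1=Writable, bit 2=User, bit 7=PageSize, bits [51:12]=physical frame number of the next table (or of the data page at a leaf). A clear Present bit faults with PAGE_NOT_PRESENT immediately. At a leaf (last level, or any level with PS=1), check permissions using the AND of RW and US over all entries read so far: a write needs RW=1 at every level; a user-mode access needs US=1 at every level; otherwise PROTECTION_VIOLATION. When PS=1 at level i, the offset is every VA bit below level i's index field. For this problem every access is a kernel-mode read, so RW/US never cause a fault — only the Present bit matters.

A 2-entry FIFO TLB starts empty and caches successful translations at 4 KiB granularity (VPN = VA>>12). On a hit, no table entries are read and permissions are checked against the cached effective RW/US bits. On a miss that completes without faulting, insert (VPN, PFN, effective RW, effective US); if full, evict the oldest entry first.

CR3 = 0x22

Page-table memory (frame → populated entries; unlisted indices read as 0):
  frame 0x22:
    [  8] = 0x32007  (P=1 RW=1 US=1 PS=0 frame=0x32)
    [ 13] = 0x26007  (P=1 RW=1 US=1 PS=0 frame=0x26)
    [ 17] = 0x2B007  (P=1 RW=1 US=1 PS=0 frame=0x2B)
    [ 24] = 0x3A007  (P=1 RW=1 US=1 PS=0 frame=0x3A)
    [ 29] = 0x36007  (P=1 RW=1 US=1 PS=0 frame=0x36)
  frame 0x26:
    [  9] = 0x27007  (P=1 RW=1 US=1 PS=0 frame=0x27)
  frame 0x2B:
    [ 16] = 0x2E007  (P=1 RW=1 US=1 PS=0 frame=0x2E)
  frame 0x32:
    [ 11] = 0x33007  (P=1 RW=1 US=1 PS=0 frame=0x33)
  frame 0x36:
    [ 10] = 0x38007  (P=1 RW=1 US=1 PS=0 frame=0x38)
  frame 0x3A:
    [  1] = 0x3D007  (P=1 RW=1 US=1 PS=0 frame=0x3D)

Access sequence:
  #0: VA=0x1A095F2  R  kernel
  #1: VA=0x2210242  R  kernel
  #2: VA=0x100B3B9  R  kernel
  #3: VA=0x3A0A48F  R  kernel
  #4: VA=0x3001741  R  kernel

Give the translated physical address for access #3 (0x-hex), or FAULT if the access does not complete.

Per-access translation:
#0 VA=0x1A095F2 (r,kernel):
  lvl0: tbl 0x22, slot 13 ⇒ 0x26007 (P1/RW1/US1/PS0)
  lvl1: tbl 0x26, slot 9 ⇒ 0x27007 (P1/RW1/US1/PS0)
  ⇒ phys 0x275F2  [2 reads]
#1 VA=0x2210242 (r,kernel):
  lvl0: tbl 0x22, slot 17 ⇒ 0x2B007 (P1/RW1/US1/PS0)
  lvl1: tbl 0x2B, slot 16 ⇒ 0x2E007 (P1/RW1/US1/PS0)
  ⇒ phys 0x2E242  [2 reads]
#2 VA=0x100B3B9 (r,kernel):
  lvl0: tbl 0x22, slot 8 ⇒ 0x32007 (P1/RW1/US1/PS0)
  lvl1: tbl 0x32, slot 11 ⇒ 0x33007 (P1/RW1/US1/PS0)
  ⇒ phys 0x333B9  [2 reads]
#3 VA=0x3A0A48F (r,kernel):
  lvl0: tbl 0x22, slot 29 ⇒ 0x36007 (P1/RW1/US1/PS0)
  lvl1: tbl 0x36, slot 10 ⇒ 0x38007 (P1/RW1/US1/PS0)
  ⇒ phys 0x3848F  [2 reads]
#4 VA=0x3001741 (r,kernel):
  lvl0: tbl 0x22, slot 24 ⇒ 0x3A007 (P1/RW1/US1/PS0)
  lvl1: tbl 0x3A, slot 1 ⇒ 0x3D007 (P1/RW1/US1/PS0)
  ⇒ phys 0x3D741  [2 reads]

Access #3 PA: 0x3848F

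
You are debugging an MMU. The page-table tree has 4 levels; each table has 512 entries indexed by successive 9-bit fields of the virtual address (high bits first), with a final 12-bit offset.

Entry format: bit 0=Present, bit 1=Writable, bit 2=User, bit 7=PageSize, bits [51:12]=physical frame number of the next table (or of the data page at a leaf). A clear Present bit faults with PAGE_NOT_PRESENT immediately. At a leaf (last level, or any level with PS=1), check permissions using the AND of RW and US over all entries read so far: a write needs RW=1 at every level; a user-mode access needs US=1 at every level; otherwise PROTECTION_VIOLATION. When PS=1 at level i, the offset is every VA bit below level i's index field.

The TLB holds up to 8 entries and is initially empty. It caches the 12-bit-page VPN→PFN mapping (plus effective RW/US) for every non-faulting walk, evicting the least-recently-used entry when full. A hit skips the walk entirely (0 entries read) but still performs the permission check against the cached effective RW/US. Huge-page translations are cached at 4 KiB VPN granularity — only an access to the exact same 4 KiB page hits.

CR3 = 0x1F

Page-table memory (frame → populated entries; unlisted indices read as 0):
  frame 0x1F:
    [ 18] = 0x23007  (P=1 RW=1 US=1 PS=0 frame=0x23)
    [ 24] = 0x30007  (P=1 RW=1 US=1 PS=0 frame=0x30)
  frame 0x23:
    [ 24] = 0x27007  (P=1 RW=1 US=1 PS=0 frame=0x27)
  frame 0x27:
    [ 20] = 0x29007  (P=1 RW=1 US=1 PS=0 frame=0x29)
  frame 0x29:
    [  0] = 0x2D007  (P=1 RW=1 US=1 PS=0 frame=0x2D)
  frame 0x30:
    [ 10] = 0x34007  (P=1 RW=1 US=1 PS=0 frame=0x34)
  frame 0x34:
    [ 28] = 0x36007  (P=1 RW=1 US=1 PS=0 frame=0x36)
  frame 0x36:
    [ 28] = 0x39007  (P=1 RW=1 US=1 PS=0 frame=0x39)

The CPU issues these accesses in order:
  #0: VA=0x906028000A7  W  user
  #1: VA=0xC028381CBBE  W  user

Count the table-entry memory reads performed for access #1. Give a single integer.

Walk each access:
#0 VA=0x906028000A7 (w,user):
  lvl0: tbl 0x1F, slot 18 ⇒ 0x23007 (P1/RW1/US1/PS0)
  lvl1: tbl 0x23, slot 24 ⇒ 0x27007 (P1/RW1/US1/PS0)
  lvl2: tbl 0x27, slot 20 ⇒ 0x29007 (P1/RW1/US1/PS0)
  lvl3: tbl 0x29, slot 0 ⇒ 0x2D007 (P1/RW1/US1/PS0)
  → PA=0x2D0A7  (4 entries read)
#1 VA=0xC028381CBBE (w,user):
  lvl0: tbl 0x1F, slot 24 ⇒ 0x30007 (P1/RW1/US1/PS0)
  lvl1: tbl 0x30, slot 10 ⇒ 0x34007 (P1/RW1/US1/PS0)
  lvl2: tbl 0x34, slot 28 ⇒ 0x36007 (P1/RW1/US1/PS0)
  lvl3: tbl 0x36, slot 28 ⇒ 0x39007 (P1/RW1/US1/PS0)
  → PA=0x39BBE  (4 entries read)

Entries read for #1: 4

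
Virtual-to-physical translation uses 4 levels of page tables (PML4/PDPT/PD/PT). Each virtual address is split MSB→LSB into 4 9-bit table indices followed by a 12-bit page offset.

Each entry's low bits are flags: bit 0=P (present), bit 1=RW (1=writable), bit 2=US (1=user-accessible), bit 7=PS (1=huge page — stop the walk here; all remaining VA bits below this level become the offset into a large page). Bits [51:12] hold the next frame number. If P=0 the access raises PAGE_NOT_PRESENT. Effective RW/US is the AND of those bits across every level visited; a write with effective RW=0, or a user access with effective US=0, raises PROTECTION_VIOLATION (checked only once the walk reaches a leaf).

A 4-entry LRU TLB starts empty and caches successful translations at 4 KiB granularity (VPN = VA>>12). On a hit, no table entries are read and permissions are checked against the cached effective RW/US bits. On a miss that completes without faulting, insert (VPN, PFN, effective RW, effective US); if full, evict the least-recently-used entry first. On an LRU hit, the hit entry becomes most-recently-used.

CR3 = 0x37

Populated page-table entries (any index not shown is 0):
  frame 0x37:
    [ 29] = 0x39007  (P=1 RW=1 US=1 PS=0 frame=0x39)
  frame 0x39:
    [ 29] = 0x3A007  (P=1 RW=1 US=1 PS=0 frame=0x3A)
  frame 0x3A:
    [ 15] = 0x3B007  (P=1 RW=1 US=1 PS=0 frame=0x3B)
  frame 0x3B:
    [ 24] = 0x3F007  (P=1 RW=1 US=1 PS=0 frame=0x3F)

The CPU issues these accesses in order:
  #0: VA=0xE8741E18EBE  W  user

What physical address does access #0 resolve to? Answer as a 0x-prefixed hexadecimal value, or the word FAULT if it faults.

Per-access translation:
#0 VA=0xE8741E18EBE (w,user):
  [0] read 0x37 idx=29: raw=0x39007 flags P=1 W=1 U=1 S=0
  [1] read 0x39 idx=29: raw=0x3A007 flags P=1 W=1 U=1 S=0
  [2] read 0x3A idx=15: raw=0x3B007 flags P=1 W=1 U=1 S=0
  [3] read 0x3B idx=24: raw=0x3F007 flags P=1 W=1 U=1 S=0
  ✓ 0x3FEBE  — 4 lookups

Access #0 PA: 0x3FEBE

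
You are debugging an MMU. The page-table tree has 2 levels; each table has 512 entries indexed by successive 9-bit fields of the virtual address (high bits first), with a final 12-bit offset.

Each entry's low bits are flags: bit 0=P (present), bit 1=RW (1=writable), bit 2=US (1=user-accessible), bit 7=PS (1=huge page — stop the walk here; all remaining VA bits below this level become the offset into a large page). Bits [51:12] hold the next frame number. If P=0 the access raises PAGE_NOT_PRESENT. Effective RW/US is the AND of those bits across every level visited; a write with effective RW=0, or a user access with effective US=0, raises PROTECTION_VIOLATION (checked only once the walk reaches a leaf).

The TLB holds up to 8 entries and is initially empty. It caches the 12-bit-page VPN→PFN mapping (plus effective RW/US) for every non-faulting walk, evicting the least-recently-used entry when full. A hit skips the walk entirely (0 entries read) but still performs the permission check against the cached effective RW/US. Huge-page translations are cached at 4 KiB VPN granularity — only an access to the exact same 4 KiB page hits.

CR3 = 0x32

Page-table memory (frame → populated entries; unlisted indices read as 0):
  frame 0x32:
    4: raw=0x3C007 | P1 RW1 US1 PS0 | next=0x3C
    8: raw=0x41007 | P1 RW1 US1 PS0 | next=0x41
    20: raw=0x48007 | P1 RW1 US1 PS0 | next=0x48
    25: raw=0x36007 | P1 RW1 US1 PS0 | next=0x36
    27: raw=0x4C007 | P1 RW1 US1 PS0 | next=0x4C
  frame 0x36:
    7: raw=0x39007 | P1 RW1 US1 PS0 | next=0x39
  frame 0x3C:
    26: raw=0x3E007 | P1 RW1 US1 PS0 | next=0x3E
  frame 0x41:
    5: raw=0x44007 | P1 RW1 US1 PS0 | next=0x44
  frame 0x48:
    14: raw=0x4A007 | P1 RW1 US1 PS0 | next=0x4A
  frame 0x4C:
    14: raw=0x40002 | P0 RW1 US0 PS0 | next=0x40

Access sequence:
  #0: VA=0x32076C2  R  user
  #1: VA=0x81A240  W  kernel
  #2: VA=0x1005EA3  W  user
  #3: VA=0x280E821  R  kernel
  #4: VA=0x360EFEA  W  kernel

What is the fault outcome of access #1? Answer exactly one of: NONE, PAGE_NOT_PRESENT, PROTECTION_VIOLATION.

Per-access translation:
#0 VA=0x32076C2 (r,user):
  L0 @0x32[25] → 0x36007  P=1,RW=1,US=1,PS=0
  L1 @0x36[7] → 0x39007  P=1,RW=1,US=1,PS=0
  → PA=0x396C2  (2 entries read)
#1 VA=0x81A240 (w,kernel):
  L0 @0x32[4] → 0x3C007  P=1,RW=1,US=1,PS=0
  L1 @0x3C[26] → 0x3E007  P=1,RW=1,US=1,PS=0
  → PA=0x3E240  (2 entries read)
#2 VA=0x1005EA3 (w,user):
  L0 @0x32[8] → 0x41007  P=1,RW=1,US=1,PS=0
  L1 @0x41[5] → 0x44007  P=1,RW=1,US=1,PS=0
  → PA=0x44EA3  (2 entries read)
#3 VA=0x280E821 (r,kernel):
  L0 @0x32[20] → 0x48007  P=1,RW=1,US=1,PS=0
  L1 @0x48[14] → 0x4A007  P=1,RW=1,US=1,PS=0
  → PA=0x4A821  (2 entries read)
#4 VA=0x360EFEA (w,kernel):
  L0 @0x32[27] → 0x4C007  P=1,RW=1,US=1,PS=0
  L1 @0x4C[14] → 0x40002  P=0,RW=1,US=0,PS=0
  ⇒ fault: PAGE_NOT_PRESENT  — 2 lookups

Access #1 fault: NONE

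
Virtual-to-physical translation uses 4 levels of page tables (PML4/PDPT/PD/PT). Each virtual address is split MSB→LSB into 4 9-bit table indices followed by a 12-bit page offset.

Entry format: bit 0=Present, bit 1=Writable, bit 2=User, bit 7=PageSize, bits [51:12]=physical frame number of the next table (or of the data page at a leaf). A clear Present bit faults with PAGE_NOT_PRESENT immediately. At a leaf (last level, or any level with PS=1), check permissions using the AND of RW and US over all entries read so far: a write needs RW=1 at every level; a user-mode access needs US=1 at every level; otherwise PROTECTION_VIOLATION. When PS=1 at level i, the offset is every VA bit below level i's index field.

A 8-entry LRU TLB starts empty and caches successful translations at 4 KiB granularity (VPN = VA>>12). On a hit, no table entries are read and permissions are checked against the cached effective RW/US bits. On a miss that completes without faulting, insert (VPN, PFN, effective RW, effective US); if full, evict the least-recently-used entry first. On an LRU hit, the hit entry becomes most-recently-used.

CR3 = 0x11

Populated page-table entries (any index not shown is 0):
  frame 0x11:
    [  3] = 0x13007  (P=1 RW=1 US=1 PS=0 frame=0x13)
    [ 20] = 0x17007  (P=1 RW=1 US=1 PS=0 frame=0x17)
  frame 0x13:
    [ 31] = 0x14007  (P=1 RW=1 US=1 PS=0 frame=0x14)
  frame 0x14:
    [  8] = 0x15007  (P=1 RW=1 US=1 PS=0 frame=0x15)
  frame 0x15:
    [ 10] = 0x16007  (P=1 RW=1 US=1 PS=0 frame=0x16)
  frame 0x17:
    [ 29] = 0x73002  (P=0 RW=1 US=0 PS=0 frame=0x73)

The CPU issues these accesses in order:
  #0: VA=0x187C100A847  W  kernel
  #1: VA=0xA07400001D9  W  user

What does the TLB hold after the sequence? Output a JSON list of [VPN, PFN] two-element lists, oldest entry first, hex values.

Walk each access:
#0 VA=0x187C100A847 (w,kernel):
  lvl0: tbl 0x11, slot 3 ⇒ 0x13007 (P1/RW1/US1/PS0)
  lvl1: tbl 0x13, slot 31 ⇒ 0x14007 (P1/RW1/US1/PS0)
  lvl2: tbl 0x14, slot 8 ⇒ 0x15007 (P1/RW1/US1/PS0)
  lvl3: tbl 0x15, slot 10 ⇒ 0x16007 (P1/RW1/US1/PS0)
  → PA=0x16847  (4 entries read)
#1 VA=0xA07400001D9 (w,user):
  lvl0: tbl 0x11, slot 20 ⇒ 0x17007 (P1/RW1/US1/PS0)
  lvl1: tbl 0x17, slot 29 ⇒ 0x73002 (P0/RW1/US0/PS0)
  ⇒ fault: PAGE_NOT_PRESENT  — 2 lookups

TLB: [["0x187C100A", "0x16"]]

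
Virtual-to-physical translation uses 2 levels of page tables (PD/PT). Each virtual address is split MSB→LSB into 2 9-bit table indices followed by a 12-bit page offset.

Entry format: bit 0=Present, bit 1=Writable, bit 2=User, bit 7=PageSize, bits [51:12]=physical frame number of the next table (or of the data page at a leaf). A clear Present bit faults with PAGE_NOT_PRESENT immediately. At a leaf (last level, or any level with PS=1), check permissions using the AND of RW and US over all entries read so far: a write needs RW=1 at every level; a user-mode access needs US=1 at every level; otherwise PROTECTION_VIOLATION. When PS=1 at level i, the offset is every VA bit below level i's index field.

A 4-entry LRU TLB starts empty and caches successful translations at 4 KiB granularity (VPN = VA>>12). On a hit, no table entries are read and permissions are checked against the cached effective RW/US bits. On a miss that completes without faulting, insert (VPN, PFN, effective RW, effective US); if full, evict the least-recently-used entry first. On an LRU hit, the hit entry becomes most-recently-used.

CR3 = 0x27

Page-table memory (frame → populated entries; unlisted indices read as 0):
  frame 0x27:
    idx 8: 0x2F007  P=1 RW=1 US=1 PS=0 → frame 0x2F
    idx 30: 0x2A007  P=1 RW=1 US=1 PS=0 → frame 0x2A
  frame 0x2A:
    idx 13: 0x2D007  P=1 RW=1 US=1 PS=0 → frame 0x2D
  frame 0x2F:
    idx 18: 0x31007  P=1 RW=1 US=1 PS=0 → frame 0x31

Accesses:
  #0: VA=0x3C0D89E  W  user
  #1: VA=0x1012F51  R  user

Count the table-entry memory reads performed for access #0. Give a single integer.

Walk each access:
#0 VA=0x3C0D89E (w,user):
  lvl0: tbl 0x27, slot 30 ⇒ 0x2A007 (P1/RW1/US1/PS0)
  lvl1: tbl 0x2A, slot 13 ⇒ 0x2D007 (P1/RW1/US1/PS0)
  ⇒ phys 0x2D89E  [2 reads]
#1 VA=0x1012F51 (r,user):
  lvl0: tbl 0x27, slot 8 ⇒ 0x2F007 (P1/RW1/US1/PS0)
  lvl1: tbl 0x2F, slot 18 ⇒ 0x31007 (P1/RW1/US1/PS0)
  ⇒ phys 0x31F51  [2 reads]

Entries read for #0: 2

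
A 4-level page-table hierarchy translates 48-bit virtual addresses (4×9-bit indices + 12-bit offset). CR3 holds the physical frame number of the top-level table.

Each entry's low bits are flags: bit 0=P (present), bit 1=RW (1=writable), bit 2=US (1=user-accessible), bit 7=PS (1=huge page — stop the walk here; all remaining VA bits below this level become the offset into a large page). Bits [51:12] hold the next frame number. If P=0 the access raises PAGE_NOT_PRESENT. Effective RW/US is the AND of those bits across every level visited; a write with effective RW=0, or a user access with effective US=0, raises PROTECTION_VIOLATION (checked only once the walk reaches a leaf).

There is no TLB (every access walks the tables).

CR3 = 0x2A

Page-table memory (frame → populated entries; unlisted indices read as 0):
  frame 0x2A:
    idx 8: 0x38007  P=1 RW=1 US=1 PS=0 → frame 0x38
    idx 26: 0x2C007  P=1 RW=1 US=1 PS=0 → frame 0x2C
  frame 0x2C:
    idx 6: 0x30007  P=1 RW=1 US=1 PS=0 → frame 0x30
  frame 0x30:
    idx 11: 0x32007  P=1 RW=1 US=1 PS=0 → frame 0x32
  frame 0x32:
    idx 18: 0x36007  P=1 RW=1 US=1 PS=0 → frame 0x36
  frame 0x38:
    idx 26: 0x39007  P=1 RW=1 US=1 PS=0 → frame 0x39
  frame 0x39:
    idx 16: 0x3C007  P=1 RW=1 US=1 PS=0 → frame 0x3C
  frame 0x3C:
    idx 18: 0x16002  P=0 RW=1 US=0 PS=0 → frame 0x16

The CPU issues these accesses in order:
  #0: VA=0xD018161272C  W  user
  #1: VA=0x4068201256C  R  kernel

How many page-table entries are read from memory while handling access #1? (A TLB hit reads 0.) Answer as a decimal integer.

Per-access translation:
#0 VA=0xD018161272C (w,user):
  [0] read 0x2A idx=26: raw=0x2C007 flags P=1 W=1 U=1 S=0
  [1] read 0x2C idx=6: raw=0x30007 flags P=1 W=1 U=1 S=0
  [2] read 0x30 idx=11: raw=0x32007 flags P=1 W=1 U=1 S=0
  [3] read 0x32 idx=18: raw=0x36007 flags P=1 W=1 U=1 S=0
  ⇒ phys 0x3672C  [4 reads]
#1 VA=0x4068201256C (r,kernel):
  [0] read 0x2A idx=8: raw=0x38007 flags P=1 W=1 U=1 S=0
  [1] read 0x38 idx=26: raw=0x39007 flags P=1 W=1 U=1 S=0
  [2] read 0x39 idx=16: raw=0x3C007 flags P=1 W=1 U=1 S=0
  [3] read 0x3C idx=18: raw=0x16002 flags P=0 W=1 U=0 S=0
  → PAGE_NOT_PRESENT  (4 entries read)

Entries read for #1: 4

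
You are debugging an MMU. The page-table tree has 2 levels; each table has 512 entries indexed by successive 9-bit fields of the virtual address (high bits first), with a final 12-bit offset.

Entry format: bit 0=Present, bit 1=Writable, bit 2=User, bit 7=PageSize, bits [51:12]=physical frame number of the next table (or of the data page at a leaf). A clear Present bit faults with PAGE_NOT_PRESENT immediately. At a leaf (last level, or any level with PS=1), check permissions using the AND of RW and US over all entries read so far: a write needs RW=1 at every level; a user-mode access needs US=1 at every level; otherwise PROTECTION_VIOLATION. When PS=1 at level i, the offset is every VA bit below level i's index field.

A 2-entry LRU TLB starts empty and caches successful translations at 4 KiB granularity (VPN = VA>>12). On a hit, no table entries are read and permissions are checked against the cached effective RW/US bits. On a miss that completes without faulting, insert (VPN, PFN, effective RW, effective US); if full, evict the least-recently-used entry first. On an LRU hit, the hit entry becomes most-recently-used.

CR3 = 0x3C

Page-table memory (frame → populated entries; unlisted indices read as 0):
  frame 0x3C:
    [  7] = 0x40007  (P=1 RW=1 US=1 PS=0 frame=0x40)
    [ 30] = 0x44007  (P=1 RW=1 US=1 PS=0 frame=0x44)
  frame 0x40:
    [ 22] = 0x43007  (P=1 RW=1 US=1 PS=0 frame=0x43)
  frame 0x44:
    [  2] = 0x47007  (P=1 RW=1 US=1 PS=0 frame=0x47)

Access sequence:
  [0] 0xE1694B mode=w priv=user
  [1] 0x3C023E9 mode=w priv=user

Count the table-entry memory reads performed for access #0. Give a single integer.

Per-access translation:
#0 VA=0xE1694B (w,user):
  L0 @0x3C[7] → 0x40007  P=1,RW=1,US=1,PS=0
  L1 @0x40[22] → 0x43007  P=1,RW=1,US=1,PS=0
  → PA=0x4394B  (2 entries read)
#1 VA=0x3C023E9 (w,user):
  L0 @0x3C[30] → 0x44007  P=1,RW=1,US=1,PS=0
  L1 @0x44[2] → 0x47007  P=1,RW=1,US=1,PS=0
  → PA=0x473E9  (2 entries read)

Entries read for #0: 2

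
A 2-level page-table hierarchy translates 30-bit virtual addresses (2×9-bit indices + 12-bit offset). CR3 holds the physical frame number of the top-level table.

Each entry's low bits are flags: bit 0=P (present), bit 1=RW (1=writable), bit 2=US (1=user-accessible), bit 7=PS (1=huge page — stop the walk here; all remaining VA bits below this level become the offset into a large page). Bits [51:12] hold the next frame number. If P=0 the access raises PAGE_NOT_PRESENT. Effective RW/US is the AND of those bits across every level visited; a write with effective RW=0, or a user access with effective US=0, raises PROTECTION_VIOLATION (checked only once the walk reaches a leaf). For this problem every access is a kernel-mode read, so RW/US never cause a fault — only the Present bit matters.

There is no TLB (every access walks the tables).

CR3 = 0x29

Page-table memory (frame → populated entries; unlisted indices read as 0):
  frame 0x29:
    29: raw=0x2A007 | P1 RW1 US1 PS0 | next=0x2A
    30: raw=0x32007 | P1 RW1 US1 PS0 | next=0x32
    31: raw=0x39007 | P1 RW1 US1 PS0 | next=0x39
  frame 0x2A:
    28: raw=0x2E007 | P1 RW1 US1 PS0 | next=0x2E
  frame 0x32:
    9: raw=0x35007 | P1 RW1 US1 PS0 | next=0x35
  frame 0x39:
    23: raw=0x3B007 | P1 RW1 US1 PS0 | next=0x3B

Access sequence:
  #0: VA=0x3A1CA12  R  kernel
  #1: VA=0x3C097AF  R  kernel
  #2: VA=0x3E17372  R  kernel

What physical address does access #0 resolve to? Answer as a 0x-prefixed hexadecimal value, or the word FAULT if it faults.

Walk each access:
#0 VA=0x3A1CA12 (r,kernel):
  L0 @0x29[29] → 0x2A007  P=1,RW=1,US=1,PS=0
  L1 @0x2A[28] → 0x2E007  P=1,RW=1,US=1,PS=0
  ⇒ phys 0x2EA12  [2 reads]
#1 VA=0x3C097AF (r,kernel):
  L0 @0x29[30] → 0x32007  P=1,RW=1,US=1,PS=0
  L1 @0x32[9] → 0x35007  P=1,RW=1,US=1,PS=0
  ⇒ phys 0x357AF  [2 reads]
#2 VA=0x3E17372 (r,kernel):
  L0 @0x29[31] → 0x39007  P=1,RW=1,US=1,PS=0
  L1 @0x39[23] → 0x3B007  P=1,RW=1,US=1,PS=0
  ⇒ phys 0x3B372  [2 reads]

Access #0 PA: 0x2EA12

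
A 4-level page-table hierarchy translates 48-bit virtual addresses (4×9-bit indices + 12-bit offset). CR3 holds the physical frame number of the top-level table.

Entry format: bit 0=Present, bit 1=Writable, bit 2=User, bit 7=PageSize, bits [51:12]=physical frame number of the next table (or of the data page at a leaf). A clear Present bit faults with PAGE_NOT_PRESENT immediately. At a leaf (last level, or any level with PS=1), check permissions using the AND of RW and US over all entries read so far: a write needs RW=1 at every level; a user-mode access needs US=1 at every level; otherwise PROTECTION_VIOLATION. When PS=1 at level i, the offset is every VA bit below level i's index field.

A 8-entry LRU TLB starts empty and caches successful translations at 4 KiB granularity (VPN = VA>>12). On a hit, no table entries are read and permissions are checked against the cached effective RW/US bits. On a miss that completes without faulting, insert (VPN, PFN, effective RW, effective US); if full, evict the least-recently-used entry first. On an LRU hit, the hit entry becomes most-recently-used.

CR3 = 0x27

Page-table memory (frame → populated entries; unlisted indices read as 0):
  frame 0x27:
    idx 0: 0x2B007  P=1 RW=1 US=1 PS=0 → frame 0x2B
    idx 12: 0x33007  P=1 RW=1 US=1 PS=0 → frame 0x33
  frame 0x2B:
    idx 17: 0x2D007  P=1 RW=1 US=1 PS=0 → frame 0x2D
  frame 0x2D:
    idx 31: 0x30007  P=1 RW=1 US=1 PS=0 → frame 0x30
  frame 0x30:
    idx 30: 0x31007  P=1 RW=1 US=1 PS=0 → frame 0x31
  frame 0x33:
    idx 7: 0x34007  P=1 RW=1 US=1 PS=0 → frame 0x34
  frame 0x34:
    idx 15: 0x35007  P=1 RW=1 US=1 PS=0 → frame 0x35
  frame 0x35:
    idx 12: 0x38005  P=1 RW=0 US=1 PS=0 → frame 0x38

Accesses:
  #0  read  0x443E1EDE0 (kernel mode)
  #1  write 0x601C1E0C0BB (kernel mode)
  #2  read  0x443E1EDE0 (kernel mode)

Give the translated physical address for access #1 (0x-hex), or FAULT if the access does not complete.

Walk each access:
#0 VA=0x443E1EDE0 (r,kernel):
  lvl0: tbl 0x27, slot 0 ⇒ 0x2B007 (P1/RW1/US1/PS0)
  lvl1: tbl 0x2B, slot 17 ⇒ 0x2D007 (P1/RW1/US1/PS0)
  lvl2: tbl 0x2D, slot 31 ⇒ 0x30007 (P1/RW1/US1/PS0)
  lvl3: tbl 0x30, slot 30 ⇒ 0x31007 (P1/RW1/US1/PS0)
  → PA=0x31DE0  (4 entries read)
#1 VA=0x601C1E0C0BB (w,kernel):
  lvl0: tbl 0x27, slot 12 ⇒ 0x33007 (P1/RW1/US1/PS0)
  lvl1: tbl 0x33, slot 7 ⇒ 0x34007 (P1/RW1/US1/PS0)
  lvl2: tbl 0x34, slot 15 ⇒ 0x35007 (P1/RW1/US1/PS0)
  lvl3: tbl 0x35, slot 12 ⇒ 0x38005 (P1/RW0/US1/PS0)
  ⇒ fault: PROTECTION_VIOLATION  — 4 lookups
#2 VA=0x443E1EDE0 (r,kernel):
  TLB hit vpn=0x443E1E → PA=0x31DE0

Access #1 PA: FAULT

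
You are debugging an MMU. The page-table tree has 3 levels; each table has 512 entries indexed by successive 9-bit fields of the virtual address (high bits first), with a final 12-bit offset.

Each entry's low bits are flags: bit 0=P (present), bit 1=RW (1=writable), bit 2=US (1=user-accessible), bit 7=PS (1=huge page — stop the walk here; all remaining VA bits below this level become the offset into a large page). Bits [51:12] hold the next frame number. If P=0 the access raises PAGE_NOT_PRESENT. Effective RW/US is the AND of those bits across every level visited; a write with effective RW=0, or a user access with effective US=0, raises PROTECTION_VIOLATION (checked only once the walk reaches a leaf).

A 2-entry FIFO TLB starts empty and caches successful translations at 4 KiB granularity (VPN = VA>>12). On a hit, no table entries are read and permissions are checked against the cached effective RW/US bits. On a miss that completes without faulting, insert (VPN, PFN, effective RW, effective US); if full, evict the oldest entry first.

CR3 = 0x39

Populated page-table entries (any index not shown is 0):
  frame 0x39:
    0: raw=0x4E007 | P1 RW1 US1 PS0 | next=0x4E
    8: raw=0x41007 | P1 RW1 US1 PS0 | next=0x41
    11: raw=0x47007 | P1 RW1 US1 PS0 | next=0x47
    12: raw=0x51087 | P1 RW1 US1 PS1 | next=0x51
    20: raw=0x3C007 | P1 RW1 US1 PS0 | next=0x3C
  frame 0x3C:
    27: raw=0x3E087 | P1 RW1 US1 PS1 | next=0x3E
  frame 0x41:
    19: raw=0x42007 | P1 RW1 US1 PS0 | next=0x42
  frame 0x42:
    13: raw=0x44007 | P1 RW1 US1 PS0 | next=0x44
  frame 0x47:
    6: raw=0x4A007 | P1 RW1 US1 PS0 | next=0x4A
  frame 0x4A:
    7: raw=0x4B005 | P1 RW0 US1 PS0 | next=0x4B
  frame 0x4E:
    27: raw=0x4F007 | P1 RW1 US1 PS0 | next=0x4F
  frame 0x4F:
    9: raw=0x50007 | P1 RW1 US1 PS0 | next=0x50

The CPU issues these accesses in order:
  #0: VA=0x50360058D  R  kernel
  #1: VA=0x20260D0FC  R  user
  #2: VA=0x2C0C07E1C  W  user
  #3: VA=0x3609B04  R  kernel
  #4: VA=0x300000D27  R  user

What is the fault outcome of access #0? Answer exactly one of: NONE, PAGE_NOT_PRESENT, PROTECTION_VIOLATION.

Walk each access:
#0 VA=0x50360058D (r,kernel):
  [0] read 0x39 idx=20: raw=0x3C007 flags P=1 W=1 U=1 S=0
  [1] read 0x3C idx=27: raw=0x3E087 flags P=1 W=1 U=1 S=1
  ✓ 0x3E58D (huge @L1)  — 2 lookups
#1 VA=0x20260D0FC (r,user):
  [0] read 0x39 idx=8: raw=0x41007 flags P=1 W=1 U=1 S=0
  [1] read 0x41 idx=19: raw=0x42007 flags P=1 W=1 U=1 S=0
  [2] read 0x42 idx=13: raw=0x44007 flags P=1 W=1 U=1 S=0
  ✓ 0x440FC  — 3 lookups
#2 VA=0x2C0C07E1C (w,user):
  [0] read 0x39 idx=11: raw=0x47007 flags P=1 W=1 U=1 S=0
  [1] read 0x47 idx=6: raw=0x4A007 flags P=1 W=1 U=1 S=0
  [2] read 0x4A idx=7: raw=0x4B005 flags P=1 W=0 U=1 S=0
  → PROTECTION_VIOLATION  (3 entries read)
#3 VA=0x3609B04 (r,kernel):
  [0] read 0x39 idx=0: raw=0x4E007 flags P=1 W=1 U=1 S=0
  [1] read 0x4E idx=27: raw=0x4F007 flags P=1 W=1 U=1 S=0
  [2] read 0x4F idx=9: raw=0x50007 flags P=1 W=1 U=1 S=0
  ✓ 0x50B04  — 3 lookups
#4 VA=0x300000D27 (r,user):
  [0] read 0x39 idx=12: raw=0x51087 flags P=1 W=1 U=1 S=1
  ✓ 0x51D27 (huge @L0)  — 1 lookups

Access #0 fault: NONE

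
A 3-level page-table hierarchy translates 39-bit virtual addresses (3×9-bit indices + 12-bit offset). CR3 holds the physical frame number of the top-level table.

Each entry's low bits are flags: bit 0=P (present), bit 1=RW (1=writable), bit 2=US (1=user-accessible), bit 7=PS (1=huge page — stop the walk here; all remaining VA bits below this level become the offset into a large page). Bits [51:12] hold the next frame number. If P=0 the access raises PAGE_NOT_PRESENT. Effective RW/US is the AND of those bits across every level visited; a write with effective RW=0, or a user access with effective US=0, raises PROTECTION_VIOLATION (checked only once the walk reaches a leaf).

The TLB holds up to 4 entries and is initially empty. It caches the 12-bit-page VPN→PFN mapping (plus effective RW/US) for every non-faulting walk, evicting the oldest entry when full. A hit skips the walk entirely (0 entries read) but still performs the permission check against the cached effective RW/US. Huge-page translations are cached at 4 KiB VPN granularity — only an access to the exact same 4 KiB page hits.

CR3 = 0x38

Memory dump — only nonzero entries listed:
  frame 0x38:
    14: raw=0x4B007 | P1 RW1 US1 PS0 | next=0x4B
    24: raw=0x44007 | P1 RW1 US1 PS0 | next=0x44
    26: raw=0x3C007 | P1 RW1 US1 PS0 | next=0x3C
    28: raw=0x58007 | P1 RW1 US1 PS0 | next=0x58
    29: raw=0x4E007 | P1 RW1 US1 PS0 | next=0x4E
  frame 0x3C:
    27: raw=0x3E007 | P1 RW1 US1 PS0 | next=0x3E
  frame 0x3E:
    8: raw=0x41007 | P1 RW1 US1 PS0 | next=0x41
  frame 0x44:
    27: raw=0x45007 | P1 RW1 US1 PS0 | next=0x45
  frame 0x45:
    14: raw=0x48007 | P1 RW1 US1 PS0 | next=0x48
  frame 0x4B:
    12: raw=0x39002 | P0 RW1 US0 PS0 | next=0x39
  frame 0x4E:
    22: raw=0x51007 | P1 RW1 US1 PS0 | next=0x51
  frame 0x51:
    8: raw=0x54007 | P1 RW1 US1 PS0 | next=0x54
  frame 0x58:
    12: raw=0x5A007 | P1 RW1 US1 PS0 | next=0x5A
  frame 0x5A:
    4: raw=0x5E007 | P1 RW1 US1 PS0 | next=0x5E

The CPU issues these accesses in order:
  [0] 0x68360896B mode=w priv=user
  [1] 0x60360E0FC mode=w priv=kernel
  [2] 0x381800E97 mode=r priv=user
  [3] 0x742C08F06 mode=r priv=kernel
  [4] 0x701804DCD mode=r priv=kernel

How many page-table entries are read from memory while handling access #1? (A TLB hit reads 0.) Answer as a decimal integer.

Per-access translation:
#0 VA=0x68360896B (w,user):
  [0] read 0x38 idx=26: raw=0x3C007 flags P=1 W=1 U=1 S=0
  [1] read 0x3C idx=27: raw=0x3E007 flags P=1 W=1 U=1 S=0
  [2] read 0x3E idx=8: raw=0x41007 flags P=1 W=1 U=1 S=0
  ⇒ phys 0x4196B  [3 reads]
#1 VA=0x60360E0FC (w,kernel):
  [0] read 0x38 idx=24: raw=0x44007 flags P=1 W=1 U=1 S=0
  [1] read 0x44 idx=27: raw=0x45007 flags P=1 W=1 U=1 S=0
  [2] read 0x45 idx=14: raw=0x48007 flags P=1 W=1 U=1 S=0
  ⇒ phys 0x480FC  [3 reads]
#2 VA=0x381800E97 (r,user):
  [0] read 0x38 idx=14: raw=0x4B007 flags P=1 W=1 U=1 S=0
  [1] read 0x4B idx=12: raw=0x39002 flags P=0 W=1 U=0 S=0
  → PAGE_NOT_PRESENT  (2 entries read)
#3 VA=0x742C08F06 (r,kernel):
  [0] read 0x38 idx=29: raw=0x4E007 flags P=1 W=1 U=1 S=0
  [1] read 0x4E idx=22: raw=0x51007 flags P=1 W=1 U=1 S=0
  [2] read 0x51 idx=8: raw=0x54007 flags P=1 W=1 U=1 S=0
  ⇒ phys 0x54F06  [3 reads]
#4 VA=0x701804DCD (r,kernel):
  [0] read 0x38 idx=28: raw=0x58007 flags P=1 W=1 U=1 S=0
  [1] read 0x58 idx=12: raw=0x5A007 flags P=1 W=1 U=1 S=0
  [2] read 0x5A idx=4: raw=0x5E007 flags P=1 W=1 U=1 S=0
  ⇒ phys 0x5EDCD  [3 reads]

Entries read for #1: 3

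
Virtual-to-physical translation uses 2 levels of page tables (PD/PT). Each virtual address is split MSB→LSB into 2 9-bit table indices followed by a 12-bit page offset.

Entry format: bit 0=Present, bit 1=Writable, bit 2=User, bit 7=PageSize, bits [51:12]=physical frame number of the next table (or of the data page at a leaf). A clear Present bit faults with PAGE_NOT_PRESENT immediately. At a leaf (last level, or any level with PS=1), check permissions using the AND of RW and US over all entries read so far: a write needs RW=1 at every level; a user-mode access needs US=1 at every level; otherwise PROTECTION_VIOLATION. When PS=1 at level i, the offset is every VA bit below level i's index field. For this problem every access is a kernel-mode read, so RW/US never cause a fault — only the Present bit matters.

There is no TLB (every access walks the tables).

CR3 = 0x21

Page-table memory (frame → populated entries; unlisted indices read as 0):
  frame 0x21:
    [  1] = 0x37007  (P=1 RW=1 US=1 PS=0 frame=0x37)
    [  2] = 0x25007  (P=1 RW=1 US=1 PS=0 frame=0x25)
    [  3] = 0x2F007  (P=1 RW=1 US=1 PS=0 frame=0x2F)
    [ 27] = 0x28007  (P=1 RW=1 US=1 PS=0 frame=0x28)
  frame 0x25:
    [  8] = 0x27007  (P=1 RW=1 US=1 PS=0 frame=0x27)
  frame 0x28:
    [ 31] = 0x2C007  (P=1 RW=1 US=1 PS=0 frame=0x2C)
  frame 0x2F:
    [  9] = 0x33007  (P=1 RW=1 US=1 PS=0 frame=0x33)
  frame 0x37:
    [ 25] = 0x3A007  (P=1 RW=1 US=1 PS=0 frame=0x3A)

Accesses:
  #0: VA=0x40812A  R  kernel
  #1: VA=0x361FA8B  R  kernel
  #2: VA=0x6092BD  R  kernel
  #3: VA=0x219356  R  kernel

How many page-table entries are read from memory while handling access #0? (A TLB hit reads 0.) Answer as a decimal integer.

Trace:
#0 VA=0x40812A (r,kernel):
  L0 @0x21[2] → 0x25007  P=1,RW=1,US=1,PS=0
  L1 @0x25[8] → 0x27007  P=1,RW=1,US=1,PS=0
  → PA=0x2712A  (2 entries read)
#1 VA=0x361FA8B (r,kernel):
  L0 @0x21[27] → 0x28007  P=1,RW=1,US=1,PS=0
  L1 @0x28[31] → 0x2C007  P=1,RW=1,US=1,PS=0
  → PA=0x2CA8B  (2 entries read)
#2 VA=0x6092BD (r,kernel):
  L0 @0x21[3] → 0x2F007  P=1,RW=1,US=1,PS=0
  L1 @0x2F[9] → 0x33007  P=1,RW=1,US=1,PS=0
  → PA=0x332BD  (2 entries read)
#3 VA=0x219356 (r,kernel):
  L0 @0x21[1] → 0x37007  P=1,RW=1,US=1,PS=0
  L1 @0x37[25] → 0x3A007  P=1,RW=1,US=1,PS=0
  → PA=0x3A356  (2 entries read)

Entries read for #0: 2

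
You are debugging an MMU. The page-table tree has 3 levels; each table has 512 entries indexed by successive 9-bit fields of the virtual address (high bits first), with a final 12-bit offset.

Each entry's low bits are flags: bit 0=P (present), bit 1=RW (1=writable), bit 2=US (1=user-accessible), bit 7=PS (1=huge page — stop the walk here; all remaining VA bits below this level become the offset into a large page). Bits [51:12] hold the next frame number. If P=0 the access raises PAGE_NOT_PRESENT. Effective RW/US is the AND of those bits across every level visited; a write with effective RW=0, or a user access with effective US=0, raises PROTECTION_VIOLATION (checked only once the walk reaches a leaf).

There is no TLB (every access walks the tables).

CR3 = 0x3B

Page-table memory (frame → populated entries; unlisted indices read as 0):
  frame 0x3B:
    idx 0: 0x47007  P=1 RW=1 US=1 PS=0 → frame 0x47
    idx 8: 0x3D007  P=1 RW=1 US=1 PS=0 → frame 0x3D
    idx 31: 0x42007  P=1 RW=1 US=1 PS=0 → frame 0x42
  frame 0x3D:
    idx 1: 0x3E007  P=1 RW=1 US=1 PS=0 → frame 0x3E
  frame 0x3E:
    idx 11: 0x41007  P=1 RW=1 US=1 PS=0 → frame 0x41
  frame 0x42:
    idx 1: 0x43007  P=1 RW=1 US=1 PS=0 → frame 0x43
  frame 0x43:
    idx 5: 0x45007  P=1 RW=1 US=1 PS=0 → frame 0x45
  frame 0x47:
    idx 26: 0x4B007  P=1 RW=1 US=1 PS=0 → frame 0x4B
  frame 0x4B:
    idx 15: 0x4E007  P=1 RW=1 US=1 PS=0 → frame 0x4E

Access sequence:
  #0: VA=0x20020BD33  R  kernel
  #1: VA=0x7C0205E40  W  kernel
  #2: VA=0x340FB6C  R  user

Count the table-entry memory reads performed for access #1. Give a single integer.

Walk each access:
#0 VA=0x20020BD33 (r,kernel):
  [0] read 0x3B idx=8: raw=0x3D007 flags P=1 W=1 U=1 S=0
  [1] read 0x3D idx=1: raw=0x3E007 flags P=1 W=1 U=1 S=0
  [2] read 0x3E idx=11: raw=0x41007 flags P=1 W=1 U=1 S=0
  ⇒ phys 0x41D33  [3 reads]
#1 VA=0x7C0205E40 (w,kernel):
  [0] read 0x3B idx=31: raw=0x42007 flags P=1 W=1 U=1 S=0
  [1] read 0x42 idx=1: raw=0x43007 flags P=1 W=1 U=1 S=0
  [2] read 0x43 idx=5: raw=0x45007 flags P=1 W=1 U=1 S=0
  ⇒ phys 0x45E40  [3 reads]
#2 VA=0x340FB6C (r,user):
  [0] read 0x3B idx=0: raw=0x47007 flags P=1 W=1 U=1 S=0
  [1] read 0x47 idx=26: raw=0x4B007 flags P=1 W=1 U=1 S=0
  [2] read 0x4B idx=15: raw=0x4E007 flags P=1 W=1 U=1 S=0
  ⇒ phys 0x4EB6C  [3 reads]

Entries read for #1: 3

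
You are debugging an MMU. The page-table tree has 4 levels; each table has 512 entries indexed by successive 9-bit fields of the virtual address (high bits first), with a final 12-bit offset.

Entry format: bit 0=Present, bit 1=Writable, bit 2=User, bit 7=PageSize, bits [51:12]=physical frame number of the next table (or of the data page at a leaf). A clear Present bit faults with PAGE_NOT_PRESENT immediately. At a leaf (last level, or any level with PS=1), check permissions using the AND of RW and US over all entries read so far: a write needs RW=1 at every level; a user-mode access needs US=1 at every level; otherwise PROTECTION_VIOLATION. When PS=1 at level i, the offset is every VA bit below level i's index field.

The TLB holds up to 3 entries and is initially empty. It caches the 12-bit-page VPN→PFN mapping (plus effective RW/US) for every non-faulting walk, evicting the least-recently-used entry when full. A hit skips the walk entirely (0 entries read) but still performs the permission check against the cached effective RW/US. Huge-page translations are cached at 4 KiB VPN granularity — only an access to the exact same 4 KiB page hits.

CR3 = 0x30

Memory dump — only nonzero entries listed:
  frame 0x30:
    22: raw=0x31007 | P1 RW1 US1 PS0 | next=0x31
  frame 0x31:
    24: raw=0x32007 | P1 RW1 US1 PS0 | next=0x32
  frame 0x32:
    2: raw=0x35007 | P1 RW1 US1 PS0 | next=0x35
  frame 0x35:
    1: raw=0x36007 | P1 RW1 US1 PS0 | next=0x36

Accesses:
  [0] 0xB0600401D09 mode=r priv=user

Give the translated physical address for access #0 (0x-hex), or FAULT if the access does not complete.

Per-access translation:
#0 VA=0xB0600401D09 (r,user):
  [0] read 0x30 idx=22: raw=0x31007 flags P=1 W=1 U=1 S=0
  [1] read 0x31 idx=24: raw=0x32007 flags P=1 W=1 U=1 S=0
  [2] read 0x32 idx=2: raw=0x35007 flags P=1 W=1 U=1 S=0
  [3] read 0x35 idx=1: raw=0x36007 flags P=1 W=1 U=1 S=0
  ✓ 0x36D09  — 4 lookups

Access #0 PA: 0x36D09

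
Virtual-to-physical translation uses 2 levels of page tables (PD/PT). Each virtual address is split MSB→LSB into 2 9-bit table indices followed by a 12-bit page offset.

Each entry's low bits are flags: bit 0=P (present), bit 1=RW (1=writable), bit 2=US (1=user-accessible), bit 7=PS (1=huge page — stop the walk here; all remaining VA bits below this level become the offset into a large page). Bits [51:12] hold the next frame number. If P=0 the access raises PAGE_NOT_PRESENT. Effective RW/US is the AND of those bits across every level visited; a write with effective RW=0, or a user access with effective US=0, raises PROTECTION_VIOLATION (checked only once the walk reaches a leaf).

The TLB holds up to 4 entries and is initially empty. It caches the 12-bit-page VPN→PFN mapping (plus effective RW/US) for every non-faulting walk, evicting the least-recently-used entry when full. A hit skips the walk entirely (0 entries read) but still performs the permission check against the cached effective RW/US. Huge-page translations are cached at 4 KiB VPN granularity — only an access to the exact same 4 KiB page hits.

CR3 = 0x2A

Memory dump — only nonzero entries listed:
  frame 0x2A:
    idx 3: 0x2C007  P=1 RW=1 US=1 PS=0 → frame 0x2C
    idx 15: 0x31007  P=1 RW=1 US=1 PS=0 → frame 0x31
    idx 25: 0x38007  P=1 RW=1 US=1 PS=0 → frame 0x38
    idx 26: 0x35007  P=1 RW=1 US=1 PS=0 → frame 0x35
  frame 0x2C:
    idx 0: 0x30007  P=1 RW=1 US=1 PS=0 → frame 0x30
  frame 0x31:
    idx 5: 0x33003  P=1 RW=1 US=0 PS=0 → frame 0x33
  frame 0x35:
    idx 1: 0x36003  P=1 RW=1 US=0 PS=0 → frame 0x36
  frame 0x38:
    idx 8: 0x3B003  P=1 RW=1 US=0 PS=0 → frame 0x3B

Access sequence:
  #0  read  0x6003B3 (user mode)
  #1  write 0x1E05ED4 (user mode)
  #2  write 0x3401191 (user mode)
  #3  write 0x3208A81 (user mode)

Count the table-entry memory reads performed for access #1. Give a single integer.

Trace:
#0 VA=0x6003B3 (r,user):
  L0 @0x2A[3] → 0x2C007  P=1,RW=1,US=1,PS=0
  L1 @0x2C[0] → 0x30007  P=1,RW=1,US=1,PS=0
  ⇒ phys 0x303B3  [2 reads]
#1 VA=0x1E05ED4 (w,user):
  L0 @0x2A[15] → 0x31007  P=1,RW=1,US=1,PS=0
  L1 @0x31[5] → 0x33003  P=1,RW=1,US=0,PS=0
  → PROTECTION_VIOLATION  (2 entries read)
#2 VA=0x3401191 (w,user):
  L0 @0x2A[26] → 0x35007  P=1,RW=1,US=1,PS=0
  L1 @0x35[1] → 0x36003  P=1,RW=1,US=0,PS=0
  → PROTECTION_VIOLATION  (2 entries read)
#3 VA=0x3208A81 (w,user):
  L0 @0x2A[25] → 0x38007  P=1,RW=1,US=1,PS=0
  L1 @0x38[8] → 0x3B003  P=1,RW=1,US=0,PS=0
  → PROTECTION_VIOLATION  (2 entries read)

Entries read for #1: 2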